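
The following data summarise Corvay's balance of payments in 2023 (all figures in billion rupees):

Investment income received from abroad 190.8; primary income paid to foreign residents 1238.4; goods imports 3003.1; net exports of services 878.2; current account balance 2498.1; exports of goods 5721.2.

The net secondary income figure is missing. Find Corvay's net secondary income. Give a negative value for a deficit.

Current account = goods balance + services balance + net primary income + net secondary income
Sum of the known components = 2548.7
Net secondary income = CA - (known components) = 2498.1 - 2548.7 = -50.6

-50.6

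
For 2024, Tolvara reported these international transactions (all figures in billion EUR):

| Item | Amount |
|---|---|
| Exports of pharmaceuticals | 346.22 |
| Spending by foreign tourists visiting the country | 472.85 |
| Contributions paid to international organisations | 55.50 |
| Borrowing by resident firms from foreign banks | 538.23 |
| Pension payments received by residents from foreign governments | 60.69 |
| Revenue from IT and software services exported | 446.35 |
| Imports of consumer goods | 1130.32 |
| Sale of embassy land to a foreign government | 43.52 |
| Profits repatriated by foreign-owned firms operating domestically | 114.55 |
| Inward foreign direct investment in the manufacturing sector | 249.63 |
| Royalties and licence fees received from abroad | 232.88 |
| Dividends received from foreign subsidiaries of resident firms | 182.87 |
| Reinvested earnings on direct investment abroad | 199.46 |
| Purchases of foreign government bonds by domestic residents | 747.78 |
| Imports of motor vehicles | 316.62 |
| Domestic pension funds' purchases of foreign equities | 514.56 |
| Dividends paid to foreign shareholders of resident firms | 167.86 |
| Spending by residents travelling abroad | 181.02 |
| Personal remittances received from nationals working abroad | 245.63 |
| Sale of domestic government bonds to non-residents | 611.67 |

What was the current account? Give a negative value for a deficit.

221.08

Goods: 346.22 - 316.62 - 1130.32 = -1100.72
Services: -181.02 + 472.85 + 232.88 + 446.35 = 971.06
Primary income: 199.46 + 182.87 - 167.86 - 114.55 = 99.92
Secondary income: 245.63 - 55.50 + 60.69 = 250.82
Current account = (-1100.72) + 971.06 + 99.92 + 250.82 = 221.08
(Excluded from the current account — financial account: borrowing by resident firms from foreign banks 538.23, inward foreign direct investment in the manufacturing sector 249.63, purchases of foreign government bonds by domestic residents 747.78, domestic pension funds' purchases of foreign equities 514.56, sale of domestic government bonds to non-residents 611.67; capital account: sale of embassy land to a foreign government 43.52.)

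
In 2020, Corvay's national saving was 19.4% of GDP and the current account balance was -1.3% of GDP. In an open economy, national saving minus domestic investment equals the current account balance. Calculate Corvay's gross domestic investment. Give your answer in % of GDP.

20.7

I = S - CA = 19.4 - (-1.3) = 20.7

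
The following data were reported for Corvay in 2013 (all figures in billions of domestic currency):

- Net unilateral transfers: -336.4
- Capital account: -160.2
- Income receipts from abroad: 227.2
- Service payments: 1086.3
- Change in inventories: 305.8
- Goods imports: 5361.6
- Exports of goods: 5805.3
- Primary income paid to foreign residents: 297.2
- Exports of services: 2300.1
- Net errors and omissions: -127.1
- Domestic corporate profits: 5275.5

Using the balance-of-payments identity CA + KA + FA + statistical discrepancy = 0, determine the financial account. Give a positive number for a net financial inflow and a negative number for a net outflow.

Goods balance = 5805.3 - 5361.6 = 443.7
Services balance = 2300.1 - 1086.3 = 1213.8
Trade balance (goods + services) = 443.7 + 1213.8 = 1657.5
Net primary income = 227.2 - 297.2 = -70.0
Net secondary income = -336.4
Current account = 1657.5 + (-70.0) + (-336.4) = 1251.1
Financial account = -(1251.1 + (-160.2) + (-127.1)) = -963.8

-963.8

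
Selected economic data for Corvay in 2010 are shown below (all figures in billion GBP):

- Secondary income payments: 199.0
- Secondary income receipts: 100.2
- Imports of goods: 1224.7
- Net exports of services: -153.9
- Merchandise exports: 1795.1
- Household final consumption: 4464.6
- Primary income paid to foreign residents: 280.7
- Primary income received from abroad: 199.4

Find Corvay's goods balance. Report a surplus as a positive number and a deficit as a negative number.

570.4

Goods balance = 1795.1 - 1224.7 = 570.4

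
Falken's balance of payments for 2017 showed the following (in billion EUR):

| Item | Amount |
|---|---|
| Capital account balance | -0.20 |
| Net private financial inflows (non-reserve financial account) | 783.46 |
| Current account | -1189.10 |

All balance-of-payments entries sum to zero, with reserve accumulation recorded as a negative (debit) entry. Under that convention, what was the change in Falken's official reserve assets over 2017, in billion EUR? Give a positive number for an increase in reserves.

Official reserve transactions balance = -((-1189.10) + (-0.20) + 783.46) = 405.84
An accumulation of reserves is recorded as a debit (negative entry), so the change in the stock of reserves is the negative of that balance.
Change in official reserves = -(405.84) = -405.84

-405.84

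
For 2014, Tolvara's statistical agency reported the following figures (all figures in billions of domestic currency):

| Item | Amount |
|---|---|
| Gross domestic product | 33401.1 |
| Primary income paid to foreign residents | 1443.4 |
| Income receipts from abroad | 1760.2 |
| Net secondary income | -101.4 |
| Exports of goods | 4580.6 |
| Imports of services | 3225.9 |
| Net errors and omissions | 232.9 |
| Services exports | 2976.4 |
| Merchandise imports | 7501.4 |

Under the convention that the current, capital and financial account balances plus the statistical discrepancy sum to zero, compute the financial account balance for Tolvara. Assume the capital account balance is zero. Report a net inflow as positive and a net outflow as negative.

2722.0

Goods balance = 4580.6 - 7501.4 = -2920.8
Services balance = 2976.4 - 3225.9 = -249.5
Trade balance (goods + services) = -2920.8 + (-249.5) = -3170.3
Net primary income = 1760.2 - 1443.4 = 316.8
Net secondary income = -101.4
Current account = -3170.3 + 316.8 + (-101.4) = -2954.9
Financial account = -(-2954.9 + 232.9) = 2722.0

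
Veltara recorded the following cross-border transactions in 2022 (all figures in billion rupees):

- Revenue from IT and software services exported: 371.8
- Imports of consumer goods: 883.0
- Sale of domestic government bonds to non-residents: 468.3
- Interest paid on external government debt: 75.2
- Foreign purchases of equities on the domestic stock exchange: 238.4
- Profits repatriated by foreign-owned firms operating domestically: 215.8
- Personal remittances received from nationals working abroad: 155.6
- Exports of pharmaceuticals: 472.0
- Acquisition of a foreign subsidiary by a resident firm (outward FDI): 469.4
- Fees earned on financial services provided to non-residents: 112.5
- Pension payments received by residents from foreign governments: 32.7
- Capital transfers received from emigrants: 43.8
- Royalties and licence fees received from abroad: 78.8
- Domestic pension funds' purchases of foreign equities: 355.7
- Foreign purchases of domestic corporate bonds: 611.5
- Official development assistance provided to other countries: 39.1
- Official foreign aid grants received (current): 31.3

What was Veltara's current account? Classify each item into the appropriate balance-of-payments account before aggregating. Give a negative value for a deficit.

Goods: 472.0 - 883.0 = -411.0
Services: 78.8 + 112.5 + 371.8 = 563.1
Primary income: -75.2 - 215.8 = -291.0
Secondary income: -39.1 + 32.7 + 31.3 + 155.6 = 180.5
Current account = (-411.0) + 563.1 + (-291.0) + 180.5 = 41.6
(Excluded from the current account — financial account: sale of domestic government bonds to non-residents 468.3, foreign purchases of equities on the domestic stock exchange 238.4, acquisition of a foreign subsidiary by a resident firm (outward FDI) 469.4, domestic pension funds' purchases of foreign equities 355.7, foreign purchases of domestic corporate bonds 611.5; capital account: capital transfers received from emigrants 43.8.)

41.6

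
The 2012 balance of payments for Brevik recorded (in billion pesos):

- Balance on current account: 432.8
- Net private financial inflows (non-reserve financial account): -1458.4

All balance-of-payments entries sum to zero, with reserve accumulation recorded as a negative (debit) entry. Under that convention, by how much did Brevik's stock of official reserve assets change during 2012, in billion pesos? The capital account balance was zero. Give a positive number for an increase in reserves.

Official reserve transactions balance = -(432.8 + (-1458.4)) = 1025.6
An accumulation of reserves is recorded as a debit (negative entry), so the change in the stock of reserves is the negative of that balance.
Change in official reserves = -(1025.6) = -1025.6

-1025.6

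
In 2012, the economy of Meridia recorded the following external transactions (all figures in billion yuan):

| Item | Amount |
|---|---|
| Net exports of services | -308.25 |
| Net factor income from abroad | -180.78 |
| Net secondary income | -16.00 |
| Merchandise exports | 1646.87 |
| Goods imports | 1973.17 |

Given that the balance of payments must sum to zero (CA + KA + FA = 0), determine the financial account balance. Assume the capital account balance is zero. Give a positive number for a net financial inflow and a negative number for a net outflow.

831.33

Goods balance = 1646.87 - 1973.17 = -326.30
Services balance = -308.25
Trade balance (goods + services) = -326.30 + (-308.25) = -634.55
Net primary income = -180.78
Net secondary income = -16.00
Current account = -634.55 + (-180.78) + (-16.00) = -831.33
Financial account = -(-831.33) = 831.33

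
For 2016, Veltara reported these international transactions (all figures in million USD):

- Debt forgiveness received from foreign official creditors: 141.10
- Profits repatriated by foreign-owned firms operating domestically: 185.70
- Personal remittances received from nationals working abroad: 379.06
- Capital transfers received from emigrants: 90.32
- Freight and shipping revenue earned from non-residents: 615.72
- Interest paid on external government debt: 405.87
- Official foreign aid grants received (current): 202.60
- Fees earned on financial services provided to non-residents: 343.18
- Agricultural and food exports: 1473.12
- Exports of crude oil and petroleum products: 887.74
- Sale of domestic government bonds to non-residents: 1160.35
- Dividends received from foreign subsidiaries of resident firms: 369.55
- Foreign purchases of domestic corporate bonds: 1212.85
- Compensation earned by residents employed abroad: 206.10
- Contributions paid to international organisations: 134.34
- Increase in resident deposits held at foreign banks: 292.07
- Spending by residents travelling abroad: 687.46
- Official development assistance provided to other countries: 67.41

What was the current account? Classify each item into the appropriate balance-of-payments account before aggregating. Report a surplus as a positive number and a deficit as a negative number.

2996.29

Goods: 1473.12 + 887.74 = 2360.86
Services: 615.72 + 343.18 - 687.46 = 271.44
Primary income: -185.70 + 369.55 - 405.87 + 206.10 = -15.92
Secondary income: -67.41 + 379.06 + 202.60 - 134.34 = 379.91
Current account = 2360.86 + 271.44 + (-15.92) + 379.91 = 2996.29
(Excluded from the current account — capital account: debt forgiveness received from foreign official creditors 141.10, capital transfers received from emigrants 90.32; financial account: sale of domestic government bonds to non-residents 1160.35, foreign purchases of domestic corporate bonds 1212.85, increase in resident deposits held at foreign banks 292.07.)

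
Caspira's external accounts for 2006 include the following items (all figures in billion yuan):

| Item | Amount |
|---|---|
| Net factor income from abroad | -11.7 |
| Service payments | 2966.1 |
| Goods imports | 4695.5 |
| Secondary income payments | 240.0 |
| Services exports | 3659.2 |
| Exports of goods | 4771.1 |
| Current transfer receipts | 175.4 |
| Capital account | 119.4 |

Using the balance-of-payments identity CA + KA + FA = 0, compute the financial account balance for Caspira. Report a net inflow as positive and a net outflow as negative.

Goods balance = 4771.1 - 4695.5 = 75.6
Services balance = 3659.2 - 2966.1 = 693.1
Trade balance (goods + services) = 75.6 + 693.1 = 768.7
Net primary income = -11.7
Net secondary income = 175.4 - 240.0 = -64.6
Current account = 768.7 + (-11.7) + (-64.6) = 692.4
Financial account = -(692.4 + 119.4) = -811.8

-811.8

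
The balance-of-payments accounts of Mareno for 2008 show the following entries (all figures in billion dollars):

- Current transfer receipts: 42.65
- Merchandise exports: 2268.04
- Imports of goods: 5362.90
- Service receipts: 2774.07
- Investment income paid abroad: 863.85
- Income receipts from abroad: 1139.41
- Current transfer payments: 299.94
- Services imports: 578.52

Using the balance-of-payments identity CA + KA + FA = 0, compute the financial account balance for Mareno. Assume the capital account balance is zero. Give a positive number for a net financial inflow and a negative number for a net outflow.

881.04

Goods balance = 2268.04 - 5362.90 = -3094.86
Services balance = 2774.07 - 578.52 = 2195.55
Trade balance (goods + services) = -3094.86 + 2195.55 = -899.31
Net primary income = 1139.41 - 863.85 = 275.56
Net secondary income = 42.65 - 299.94 = -257.29
Current account = -899.31 + 275.56 + (-257.29) = -881.04
Financial account = -(-881.04) = 881.04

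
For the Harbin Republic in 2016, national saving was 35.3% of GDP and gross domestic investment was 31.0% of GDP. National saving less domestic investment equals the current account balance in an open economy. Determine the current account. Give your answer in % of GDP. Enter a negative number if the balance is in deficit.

4.3

S - I = CA (net lending to the rest of the world).
CA = S - I = 35.3 - 31.0 = 4.3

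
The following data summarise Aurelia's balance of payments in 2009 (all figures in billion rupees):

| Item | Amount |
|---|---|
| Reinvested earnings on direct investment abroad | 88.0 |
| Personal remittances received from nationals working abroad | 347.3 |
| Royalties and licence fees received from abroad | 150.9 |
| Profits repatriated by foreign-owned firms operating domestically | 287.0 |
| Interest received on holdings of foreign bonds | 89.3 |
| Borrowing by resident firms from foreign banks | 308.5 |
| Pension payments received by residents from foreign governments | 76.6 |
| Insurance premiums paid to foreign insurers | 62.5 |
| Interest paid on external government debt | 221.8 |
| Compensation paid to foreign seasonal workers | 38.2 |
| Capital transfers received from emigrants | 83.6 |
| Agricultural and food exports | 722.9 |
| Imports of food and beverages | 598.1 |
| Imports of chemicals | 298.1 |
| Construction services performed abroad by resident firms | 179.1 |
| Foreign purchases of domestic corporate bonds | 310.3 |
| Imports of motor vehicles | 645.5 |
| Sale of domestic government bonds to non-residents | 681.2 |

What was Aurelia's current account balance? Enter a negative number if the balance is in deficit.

Goods: 722.9 - 298.1 - 645.5 - 598.1 = -818.8
Services: 150.9 - 62.5 + 179.1 = 267.5
Primary income: 88.0 - 38.2 - 287.0 + 89.3 - 221.8 = -369.7
Secondary income: 76.6 + 347.3 = 423.9
Current account = (-818.8) + 267.5 + (-369.7) + 423.9 = -497.1
(Excluded from the current account — financial account: borrowing by resident firms from foreign banks 308.5, foreign purchases of domestic corporate bonds 310.3, sale of domestic government bonds to non-residents 681.2; capital account: capital transfers received from emigrants 83.6.)

-497.1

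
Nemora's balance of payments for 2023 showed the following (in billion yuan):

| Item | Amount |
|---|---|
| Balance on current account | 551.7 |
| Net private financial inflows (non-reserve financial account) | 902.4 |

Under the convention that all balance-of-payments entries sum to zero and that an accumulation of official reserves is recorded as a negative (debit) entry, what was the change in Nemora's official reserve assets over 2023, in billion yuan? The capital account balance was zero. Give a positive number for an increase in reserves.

Official reserve transactions balance = -(551.7 + 902.4) = -1454.1
An accumulation of reserves is recorded as a debit (negative entry), so the change in the stock of reserves is the negative of that balance.
Change in official reserves = -(-1454.1) = 1454.1

1454.1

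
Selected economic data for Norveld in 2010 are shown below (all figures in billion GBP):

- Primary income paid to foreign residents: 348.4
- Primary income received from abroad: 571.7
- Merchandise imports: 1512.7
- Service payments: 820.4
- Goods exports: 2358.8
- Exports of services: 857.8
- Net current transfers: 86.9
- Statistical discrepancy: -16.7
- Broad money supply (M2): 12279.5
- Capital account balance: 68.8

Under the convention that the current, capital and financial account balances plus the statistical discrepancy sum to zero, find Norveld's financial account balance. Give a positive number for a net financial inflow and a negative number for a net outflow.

-1245.8

Goods balance = 2358.8 - 1512.7 = 846.1
Services balance = 857.8 - 820.4 = 37.4
Trade balance (goods + services) = 846.1 + 37.4 = 883.5
Net primary income = 571.7 - 348.4 = 223.3
Net secondary income = 86.9
Current account = 883.5 + 223.3 + 86.9 = 1193.7
Financial account = -(1193.7 + 68.8 + (-16.7)) = -1245.8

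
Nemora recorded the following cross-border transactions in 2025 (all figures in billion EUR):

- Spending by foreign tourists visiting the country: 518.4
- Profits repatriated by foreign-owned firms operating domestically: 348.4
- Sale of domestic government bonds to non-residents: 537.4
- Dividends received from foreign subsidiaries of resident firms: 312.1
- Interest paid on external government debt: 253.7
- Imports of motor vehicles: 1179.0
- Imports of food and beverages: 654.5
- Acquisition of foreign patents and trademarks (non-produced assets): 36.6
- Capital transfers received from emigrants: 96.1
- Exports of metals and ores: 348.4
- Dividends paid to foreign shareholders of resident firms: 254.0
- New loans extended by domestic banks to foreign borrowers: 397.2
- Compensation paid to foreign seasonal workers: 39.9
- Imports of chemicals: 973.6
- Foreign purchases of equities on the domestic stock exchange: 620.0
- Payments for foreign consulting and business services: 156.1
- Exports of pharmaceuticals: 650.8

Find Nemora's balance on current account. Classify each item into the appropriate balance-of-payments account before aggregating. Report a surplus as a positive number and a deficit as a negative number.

Goods: -973.6 + 348.4 + 650.8 - 654.5 - 1179.0 = -1807.9
Services: -156.1 + 518.4 = 362.3
Primary income: 312.1 - 253.7 - 348.4 - 254.0 - 39.9 = -583.9
Current account = (-1807.9) + 362.3 + (-583.9) = -2029.5
(Excluded from the current account — financial account: sale of domestic government bonds to non-residents 537.4, new loans extended by domestic banks to foreign borrowers 397.2, foreign purchases of equities on the domestic stock exchange 620.0; capital account: acquisition of foreign patents and trademarks (non-produced assets) 36.6, capital transfers received from emigrants 96.1.)

-2029.5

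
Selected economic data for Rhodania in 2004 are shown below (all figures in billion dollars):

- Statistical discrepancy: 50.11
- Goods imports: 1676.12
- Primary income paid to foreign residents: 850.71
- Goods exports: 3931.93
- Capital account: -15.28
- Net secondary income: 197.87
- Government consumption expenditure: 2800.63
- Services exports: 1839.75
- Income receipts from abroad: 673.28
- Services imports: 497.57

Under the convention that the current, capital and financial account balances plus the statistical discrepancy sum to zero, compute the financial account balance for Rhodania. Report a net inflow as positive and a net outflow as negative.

-3653.26

Goods balance = 3931.93 - 1676.12 = 2255.81
Services balance = 1839.75 - 497.57 = 1342.18
Trade balance (goods + services) = 2255.81 + 1342.18 = 3597.99
Net primary income = 673.28 - 850.71 = -177.43
Net secondary income = 197.87
Current account = 3597.99 + (-177.43) + 197.87 = 3618.43
Financial account = -(3618.43 + (-15.28) + 50.11) = -3653.26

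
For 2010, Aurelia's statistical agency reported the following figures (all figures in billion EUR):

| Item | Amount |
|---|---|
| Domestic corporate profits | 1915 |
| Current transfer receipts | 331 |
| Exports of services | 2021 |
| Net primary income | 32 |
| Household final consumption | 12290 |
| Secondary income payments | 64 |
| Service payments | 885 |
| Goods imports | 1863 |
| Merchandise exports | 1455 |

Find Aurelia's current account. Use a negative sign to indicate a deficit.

Goods balance = 1455 - 1863 = -408
Services balance = 2021 - 885 = 1136
Trade balance (goods + services) = -408 + 1136 = 728
Net primary income = 32
Net secondary income = 331 - 64 = 267
Current account = 728 + 32 + 267 = 1027

1027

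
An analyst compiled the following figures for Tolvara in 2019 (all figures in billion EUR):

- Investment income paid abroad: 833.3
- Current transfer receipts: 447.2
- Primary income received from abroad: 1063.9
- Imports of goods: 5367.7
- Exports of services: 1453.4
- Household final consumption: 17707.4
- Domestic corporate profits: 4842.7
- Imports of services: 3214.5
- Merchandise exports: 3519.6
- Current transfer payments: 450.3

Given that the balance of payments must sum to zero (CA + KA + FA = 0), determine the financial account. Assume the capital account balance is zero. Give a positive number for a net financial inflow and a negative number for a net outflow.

Goods balance = 3519.6 - 5367.7 = -1848.1
Services balance = 1453.4 - 3214.5 = -1761.1
Trade balance (goods + services) = -1848.1 + (-1761.1) = -3609.2
Net primary income = 1063.9 - 833.3 = 230.6
Net secondary income = 447.2 - 450.3 = -3.1
Current account = -3609.2 + 230.6 + (-3.1) = -3381.7
Financial account = -(-3381.7) = 3381.7

3381.7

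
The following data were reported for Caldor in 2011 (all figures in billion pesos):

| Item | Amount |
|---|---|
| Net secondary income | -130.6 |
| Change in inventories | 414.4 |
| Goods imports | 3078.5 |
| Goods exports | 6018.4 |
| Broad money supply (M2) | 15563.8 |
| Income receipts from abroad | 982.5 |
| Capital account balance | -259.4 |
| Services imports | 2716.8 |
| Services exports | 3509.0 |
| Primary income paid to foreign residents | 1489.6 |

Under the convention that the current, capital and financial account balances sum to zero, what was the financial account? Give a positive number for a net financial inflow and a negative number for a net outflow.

Goods balance = 6018.4 - 3078.5 = 2939.9
Services balance = 3509.0 - 2716.8 = 792.2
Trade balance (goods + services) = 2939.9 + 792.2 = 3732.1
Net primary income = 982.5 - 1489.6 = -507.1
Net secondary income = -130.6
Current account = 3732.1 + (-507.1) + (-130.6) = 3094.4
Financial account = -(3094.4 + (-259.4)) = -2835.0

-2835.0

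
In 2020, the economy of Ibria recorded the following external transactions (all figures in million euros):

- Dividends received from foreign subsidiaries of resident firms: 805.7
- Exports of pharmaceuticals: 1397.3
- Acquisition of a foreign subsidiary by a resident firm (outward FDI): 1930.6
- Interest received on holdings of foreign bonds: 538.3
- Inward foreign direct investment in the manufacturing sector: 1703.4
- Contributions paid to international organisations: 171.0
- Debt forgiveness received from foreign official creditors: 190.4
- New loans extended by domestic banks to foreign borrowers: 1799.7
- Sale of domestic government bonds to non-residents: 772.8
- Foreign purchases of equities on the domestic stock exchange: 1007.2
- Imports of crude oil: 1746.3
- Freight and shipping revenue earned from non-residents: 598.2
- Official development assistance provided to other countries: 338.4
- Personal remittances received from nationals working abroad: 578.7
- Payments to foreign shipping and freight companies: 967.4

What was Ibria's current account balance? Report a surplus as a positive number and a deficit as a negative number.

Goods: -1746.3 + 1397.3 = -349.0
Services: 598.2 - 967.4 = -369.2
Primary income: 538.3 + 805.7 = 1344.0
Secondary income: 578.7 - 171.0 - 338.4 = 69.3
Current account = (-349.0) + (-369.2) + 1344.0 + 69.3 = 695.1
(Excluded from the current account — financial account: acquisition of a foreign subsidiary by a resident firm (outward FDI) 1930.6, inward foreign direct investment in the manufacturing sector 1703.4, new loans extended by domestic banks to foreign borrowers 1799.7, sale of domestic government bonds to non-residents 772.8, foreign purchases of equities on the domestic stock exchange 1007.2; capital account: debt forgiveness received from foreign official creditors 190.4.)

695.1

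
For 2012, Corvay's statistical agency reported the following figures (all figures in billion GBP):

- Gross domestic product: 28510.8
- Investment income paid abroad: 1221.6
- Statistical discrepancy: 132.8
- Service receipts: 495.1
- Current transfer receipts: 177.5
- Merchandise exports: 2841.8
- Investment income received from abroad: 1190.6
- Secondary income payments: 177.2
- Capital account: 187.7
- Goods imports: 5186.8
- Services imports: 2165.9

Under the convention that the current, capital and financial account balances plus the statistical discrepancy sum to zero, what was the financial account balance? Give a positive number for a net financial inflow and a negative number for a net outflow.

3726.0

Goods balance = 2841.8 - 5186.8 = -2345.0
Services balance = 495.1 - 2165.9 = -1670.8
Trade balance (goods + services) = -2345.0 + (-1670.8) = -4015.8
Net primary income = 1190.6 - 1221.6 = -31.0
Net secondary income = 177.5 - 177.2 = 0.3
Current account = -4015.8 + (-31.0) + 0.3 = -4046.5
Financial account = -(-4046.5 + 187.7 + 132.8) = 3726.0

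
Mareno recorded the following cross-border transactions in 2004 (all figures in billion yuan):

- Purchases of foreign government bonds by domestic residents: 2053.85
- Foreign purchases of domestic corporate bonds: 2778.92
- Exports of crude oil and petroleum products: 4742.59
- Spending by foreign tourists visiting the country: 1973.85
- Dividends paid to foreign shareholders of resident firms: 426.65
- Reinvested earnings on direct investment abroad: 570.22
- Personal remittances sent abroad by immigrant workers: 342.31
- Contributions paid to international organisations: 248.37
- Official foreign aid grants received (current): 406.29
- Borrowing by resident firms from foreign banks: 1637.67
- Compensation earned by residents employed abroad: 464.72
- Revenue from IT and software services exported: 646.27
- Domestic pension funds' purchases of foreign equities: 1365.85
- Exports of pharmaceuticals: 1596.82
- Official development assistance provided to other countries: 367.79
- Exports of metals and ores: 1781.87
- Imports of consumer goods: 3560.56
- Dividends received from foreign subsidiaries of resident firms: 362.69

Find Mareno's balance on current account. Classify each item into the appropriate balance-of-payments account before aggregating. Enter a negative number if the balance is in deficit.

Goods: 1781.87 + 1596.82 - 3560.56 + 4742.59 = 4560.72
Services: 1973.85 + 646.27 = 2620.12
Primary income: -426.65 + 362.69 + 570.22 + 464.72 = 970.98
Secondary income: -248.37 - 342.31 - 367.79 + 406.29 = -552.18
Current account = 4560.72 + 2620.12 + 970.98 + (-552.18) = 7599.64
(Excluded from the current account — financial account: purchases of foreign government bonds by domestic residents 2053.85, foreign purchases of domestic corporate bonds 2778.92, borrowing by resident firms from foreign banks 1637.67, domestic pension funds' purchases of foreign equities 1365.85.)

7599.64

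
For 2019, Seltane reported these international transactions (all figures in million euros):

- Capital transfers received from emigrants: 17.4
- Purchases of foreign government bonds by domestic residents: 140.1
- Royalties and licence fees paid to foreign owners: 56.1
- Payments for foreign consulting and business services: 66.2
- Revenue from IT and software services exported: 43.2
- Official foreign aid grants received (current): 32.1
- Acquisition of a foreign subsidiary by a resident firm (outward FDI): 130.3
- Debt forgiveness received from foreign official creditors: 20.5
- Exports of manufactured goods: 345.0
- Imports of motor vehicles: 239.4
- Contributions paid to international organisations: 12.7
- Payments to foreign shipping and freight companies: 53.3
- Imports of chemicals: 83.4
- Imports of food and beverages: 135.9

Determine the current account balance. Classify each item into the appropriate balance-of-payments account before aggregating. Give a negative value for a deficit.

Goods: -135.9 + 345.0 - 239.4 - 83.4 = -113.7
Services: -66.2 + 43.2 - 56.1 - 53.3 = -132.4
Secondary income: -12.7 + 32.1 = 19.4
Current account = (-113.7) + (-132.4) + 19.4 = -226.7
(Excluded from the current account — capital account: capital transfers received from emigrants 17.4, debt forgiveness received from foreign official creditors 20.5; financial account: purchases of foreign government bonds by domestic residents 140.1, acquisition of a foreign subsidiary by a resident firm (outward FDI) 130.3.)

-226.7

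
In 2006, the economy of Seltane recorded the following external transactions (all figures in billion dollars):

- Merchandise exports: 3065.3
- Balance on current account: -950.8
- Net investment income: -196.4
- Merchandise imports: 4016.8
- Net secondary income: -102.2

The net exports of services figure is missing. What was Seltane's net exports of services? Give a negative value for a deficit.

Current account = goods balance + services balance + net primary income + net secondary income
Sum of the known components = -1250.1
Net exports of services = CA - (known components) = -950.8 - (-1250.1) = 299.3

299.3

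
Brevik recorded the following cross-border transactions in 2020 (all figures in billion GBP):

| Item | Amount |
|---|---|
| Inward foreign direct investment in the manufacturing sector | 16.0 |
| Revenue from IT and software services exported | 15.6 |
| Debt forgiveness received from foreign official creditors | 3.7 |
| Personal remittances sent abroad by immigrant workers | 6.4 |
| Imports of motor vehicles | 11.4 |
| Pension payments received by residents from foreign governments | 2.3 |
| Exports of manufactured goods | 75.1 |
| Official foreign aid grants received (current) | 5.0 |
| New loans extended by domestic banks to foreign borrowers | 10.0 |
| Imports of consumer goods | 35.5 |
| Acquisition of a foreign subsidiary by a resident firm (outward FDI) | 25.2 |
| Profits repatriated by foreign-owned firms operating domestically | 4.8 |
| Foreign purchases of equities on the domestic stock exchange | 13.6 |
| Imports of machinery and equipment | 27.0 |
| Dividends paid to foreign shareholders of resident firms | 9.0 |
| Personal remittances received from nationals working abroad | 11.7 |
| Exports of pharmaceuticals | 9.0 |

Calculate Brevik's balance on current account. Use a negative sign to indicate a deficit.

Goods: 75.1 + 9.0 - 11.4 - 35.5 - 27.0 = 10.2
Services: 15.6
Primary income: -4.8 - 9.0 = -13.8
Secondary income: 2.3 - 6.4 + 11.7 + 5.0 = 12.6
Current account = 10.2 + 15.6 + (-13.8) + 12.6 = 24.6
(Excluded from the current account — financial account: inward foreign direct investment in the manufacturing sector 16.0, new loans extended by domestic banks to foreign borrowers 10.0, acquisition of a foreign subsidiary by a resident firm (outward FDI) 25.2, foreign purchases of equities on the domestic stock exchange 13.6; capital account: debt forgiveness received from foreign official creditors 3.7.)

24.6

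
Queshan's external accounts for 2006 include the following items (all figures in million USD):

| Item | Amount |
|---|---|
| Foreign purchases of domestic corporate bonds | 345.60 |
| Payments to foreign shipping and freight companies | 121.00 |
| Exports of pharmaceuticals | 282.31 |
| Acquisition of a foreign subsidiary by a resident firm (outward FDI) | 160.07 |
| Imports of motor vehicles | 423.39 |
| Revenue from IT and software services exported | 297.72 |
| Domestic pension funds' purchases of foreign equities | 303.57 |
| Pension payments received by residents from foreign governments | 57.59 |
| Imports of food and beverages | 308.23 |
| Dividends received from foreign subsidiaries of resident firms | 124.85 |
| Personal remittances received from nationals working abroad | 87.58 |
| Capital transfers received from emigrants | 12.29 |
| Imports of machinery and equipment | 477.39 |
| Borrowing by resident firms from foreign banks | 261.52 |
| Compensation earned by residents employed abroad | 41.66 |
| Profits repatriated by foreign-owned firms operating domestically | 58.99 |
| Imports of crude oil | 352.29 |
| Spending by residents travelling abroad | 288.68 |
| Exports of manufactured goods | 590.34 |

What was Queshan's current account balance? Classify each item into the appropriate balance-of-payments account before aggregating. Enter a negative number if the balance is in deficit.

-547.92

Goods: 282.31 - 352.29 - 477.39 - 308.23 + 590.34 - 423.39 = -688.65
Services: -288.68 - 121.00 + 297.72 = -111.96
Primary income: 41.66 + 124.85 - 58.99 = 107.52
Secondary income: 87.58 + 57.59 = 145.17
Current account = (-688.65) + (-111.96) + 107.52 + 145.17 = -547.92
(Excluded from the current account — financial account: foreign purchases of domestic corporate bonds 345.60, acquisition of a foreign subsidiary by a resident firm (outward FDI) 160.07, domestic pension funds' purchases of foreign equities 303.57, borrowing by resident firms from foreign banks 261.52; capital account: capital transfers received from emigrants 12.29.)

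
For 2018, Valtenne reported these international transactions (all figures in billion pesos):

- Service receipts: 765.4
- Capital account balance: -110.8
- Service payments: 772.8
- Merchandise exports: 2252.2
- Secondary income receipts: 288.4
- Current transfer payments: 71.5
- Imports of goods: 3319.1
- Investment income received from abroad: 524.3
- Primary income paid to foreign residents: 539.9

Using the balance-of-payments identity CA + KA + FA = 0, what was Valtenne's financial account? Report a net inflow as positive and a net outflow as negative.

983.8

Goods balance = 2252.2 - 3319.1 = -1066.9
Services balance = 765.4 - 772.8 = -7.4
Trade balance (goods + services) = -1066.9 + (-7.4) = -1074.3
Net primary income = 524.3 - 539.9 = -15.6
Net secondary income = 288.4 - 71.5 = 216.9
Current account = -1074.3 + (-15.6) + 216.9 = -873.0
Financial account = -(-873.0 + (-110.8)) = 983.8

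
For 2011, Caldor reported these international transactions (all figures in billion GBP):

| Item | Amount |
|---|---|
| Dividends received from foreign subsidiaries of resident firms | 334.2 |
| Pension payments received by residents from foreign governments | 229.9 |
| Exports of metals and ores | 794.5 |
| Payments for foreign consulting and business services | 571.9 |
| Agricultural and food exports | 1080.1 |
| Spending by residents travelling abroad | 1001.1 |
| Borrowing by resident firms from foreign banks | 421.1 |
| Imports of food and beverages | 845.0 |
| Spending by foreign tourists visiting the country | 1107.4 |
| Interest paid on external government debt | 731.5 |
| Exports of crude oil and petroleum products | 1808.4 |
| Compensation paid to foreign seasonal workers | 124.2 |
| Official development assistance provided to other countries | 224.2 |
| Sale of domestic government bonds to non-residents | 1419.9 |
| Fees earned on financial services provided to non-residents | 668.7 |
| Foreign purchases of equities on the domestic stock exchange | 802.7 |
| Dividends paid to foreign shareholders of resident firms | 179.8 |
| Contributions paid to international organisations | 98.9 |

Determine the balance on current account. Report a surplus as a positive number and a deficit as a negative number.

2246.6

Goods: 794.5 + 1808.4 - 845.0 + 1080.1 = 2838.0
Services: 668.7 - 571.9 + 1107.4 - 1001.1 = 203.1
Primary income: 334.2 - 731.5 - 124.2 - 179.8 = -701.3
Secondary income: -98.9 + 229.9 - 224.2 = -93.2
Current account = 2838.0 + 203.1 + (-701.3) + (-93.2) = 2246.6
(Excluded from the current account — financial account: borrowing by resident firms from foreign banks 421.1, sale of domestic government bonds to non-residents 1419.9, foreign purchases of equities on the domestic stock exchange 802.7.)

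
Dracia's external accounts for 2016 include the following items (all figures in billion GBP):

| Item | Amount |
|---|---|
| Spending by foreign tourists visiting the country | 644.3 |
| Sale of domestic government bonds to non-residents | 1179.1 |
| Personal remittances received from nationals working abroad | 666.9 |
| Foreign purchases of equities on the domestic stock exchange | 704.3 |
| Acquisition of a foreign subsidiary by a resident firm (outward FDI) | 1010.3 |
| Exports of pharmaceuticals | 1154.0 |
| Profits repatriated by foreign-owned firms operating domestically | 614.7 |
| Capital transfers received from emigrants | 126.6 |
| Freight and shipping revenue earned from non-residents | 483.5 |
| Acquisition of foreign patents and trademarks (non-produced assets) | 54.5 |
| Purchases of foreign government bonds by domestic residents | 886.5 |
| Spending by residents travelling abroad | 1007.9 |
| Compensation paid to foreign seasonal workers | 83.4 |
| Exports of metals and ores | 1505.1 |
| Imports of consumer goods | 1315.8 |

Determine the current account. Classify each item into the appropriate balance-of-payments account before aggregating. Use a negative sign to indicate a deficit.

Goods: 1505.1 + 1154.0 - 1315.8 = 1343.3
Services: 483.5 - 1007.9 + 644.3 = 119.9
Primary income: -83.4 - 614.7 = -698.1
Secondary income: 666.9
Current account = 1343.3 + 119.9 + (-698.1) + 666.9 = 1432.0
(Excluded from the current account — financial account: sale of domestic government bonds to non-residents 1179.1, foreign purchases of equities on the domestic stock exchange 704.3, acquisition of a foreign subsidiary by a resident firm (outward FDI) 1010.3, purchases of foreign government bonds by domestic residents 886.5; capital account: capital transfers received from emigrants 126.6, acquisition of foreign patents and trademarks (non-produced assets) 54.5.)

1432.0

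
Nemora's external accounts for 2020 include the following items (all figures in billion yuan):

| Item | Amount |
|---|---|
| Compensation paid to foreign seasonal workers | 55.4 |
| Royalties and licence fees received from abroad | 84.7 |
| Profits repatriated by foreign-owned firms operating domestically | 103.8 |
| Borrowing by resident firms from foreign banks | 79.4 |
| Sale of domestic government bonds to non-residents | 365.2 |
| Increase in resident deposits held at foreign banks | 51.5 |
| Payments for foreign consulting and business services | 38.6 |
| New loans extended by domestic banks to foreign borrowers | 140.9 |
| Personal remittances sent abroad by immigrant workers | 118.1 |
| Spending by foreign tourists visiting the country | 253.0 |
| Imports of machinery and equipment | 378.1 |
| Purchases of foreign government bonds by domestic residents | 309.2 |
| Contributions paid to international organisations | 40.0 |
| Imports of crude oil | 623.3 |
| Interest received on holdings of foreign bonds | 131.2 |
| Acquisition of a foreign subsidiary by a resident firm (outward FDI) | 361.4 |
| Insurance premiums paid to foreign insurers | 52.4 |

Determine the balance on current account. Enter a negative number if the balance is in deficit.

Goods: -378.1 - 623.3 = -1001.4
Services: -38.6 + 253.0 + 84.7 - 52.4 = 246.7
Primary income: -55.4 - 103.8 + 131.2 = -28.0
Secondary income: -40.0 - 118.1 = -158.1
Current account = (-1001.4) + 246.7 + (-28.0) + (-158.1) = -940.8
(Excluded from the current account — financial account: borrowing by resident firms from foreign banks 79.4, sale of domestic government bonds to non-residents 365.2, increase in resident deposits held at foreign banks 51.5, new loans extended by domestic banks to foreign borrowers 140.9, purchases of foreign government bonds by domestic residents 309.2, acquisition of a foreign subsidiary by a resident firm (outward FDI) 361.4.)

-940.8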